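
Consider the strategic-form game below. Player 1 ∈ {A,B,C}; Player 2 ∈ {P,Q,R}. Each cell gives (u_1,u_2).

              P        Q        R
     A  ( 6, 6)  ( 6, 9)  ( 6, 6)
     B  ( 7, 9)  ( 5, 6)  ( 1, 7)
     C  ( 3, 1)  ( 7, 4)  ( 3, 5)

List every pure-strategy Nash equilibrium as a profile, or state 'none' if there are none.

(A,P): not NE [P1→B gives 7>6; P2→Q gives 9>6]
(A,Q): not NE [P1→C gives 7>6]
(A,R): not NE [P2→Q gives 9>6]
(B,P): NE
(B,Q): not NE [P1→C gives 7>5; P2→P gives 9>6]
(B,R): not NE [P1→A gives 6>1; P2→P gives 9>7]
(C,P): not NE [P1→B gives 7>3; P2→R gives 5>1]
(C,Q): not NE [P2→R gives 5>4]
(C,R): not NE [P1→A gives 6>3]

Nash profiles: (B,P)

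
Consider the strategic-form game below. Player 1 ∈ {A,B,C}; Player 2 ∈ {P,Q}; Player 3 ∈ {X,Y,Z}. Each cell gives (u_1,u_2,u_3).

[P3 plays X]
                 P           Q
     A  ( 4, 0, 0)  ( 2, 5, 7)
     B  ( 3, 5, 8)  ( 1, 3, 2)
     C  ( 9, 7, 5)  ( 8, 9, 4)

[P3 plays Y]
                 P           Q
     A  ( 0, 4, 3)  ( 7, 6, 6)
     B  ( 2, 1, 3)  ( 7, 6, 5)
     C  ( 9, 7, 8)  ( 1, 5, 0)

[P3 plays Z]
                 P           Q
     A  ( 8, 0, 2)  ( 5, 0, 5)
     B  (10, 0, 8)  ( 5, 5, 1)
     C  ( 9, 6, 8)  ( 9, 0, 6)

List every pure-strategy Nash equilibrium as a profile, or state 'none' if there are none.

(A,P,X): not NE [P1→C gives 9>4; P2→Q gives 5>0; P3→Y gives 3>0]
(A,P,Y): not NE [P1→C gives 9>0; P2→Q gives 6>4]
(A,P,Z): not NE [P1→B gives 10>8; P3→Y gives 3>2]
(A,Q,X): not NE [P1→C gives 8>2]
(A,Q,Y): not NE [P3→X gives 7>6]
(A,Q,Z): not NE [P1→C gives 9>5; P3→X gives 7>5]
(B,P,X): not NE [P1→C gives 9>3]
(B,P,Y): not NE [P1→C gives 9>2; P2→Q gives 6>1; P3→Z gives 8>3]
(B,P,Z): not NE [P2→Q gives 5>0]
(B,Q,X): not NE [P1→C gives 8>1; P2→P gives 5>3; P3→Y gives 5>2]
(B,Q,Y): NE
(B,Q,Z): not NE [P1→C gives 9>5; P3→Y gives 5>1]
(C,P,X): not NE [P2→Q gives 9>7; P3→Z gives 8>5]
(C,P,Y): NE
(C,P,Z): not NE [P1→B gives 10>9]
(C,Q,X): not NE [P3→Z gives 6>4]
(C,Q,Y): not NE [P1→B gives 7>1; P2→P gives 7>5; P3→Z gives 6>0]
(C,Q,Z): not NE [P2→P gives 6>0]

NE set: (B,Q,Y), (C,P,Y)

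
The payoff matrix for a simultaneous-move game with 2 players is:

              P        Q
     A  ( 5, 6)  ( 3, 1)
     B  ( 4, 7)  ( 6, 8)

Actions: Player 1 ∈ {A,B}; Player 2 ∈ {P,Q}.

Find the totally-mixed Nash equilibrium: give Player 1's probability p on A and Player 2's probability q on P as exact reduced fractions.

P1 mixes 1/6 on A; P2 mixes 3/4 on P

P1 indiff ⇒ q·5+(1-q)·3 = q·4+(1-q)·6 ⇒ q(1) = (1-q)(3) ⇒ q = 3/4
P2 indiff ⇒ p·6+(1-p)·7 = p·1+(1-p)·8 ⇒ p(5) = (1-p)(1) ⇒ p = 1/6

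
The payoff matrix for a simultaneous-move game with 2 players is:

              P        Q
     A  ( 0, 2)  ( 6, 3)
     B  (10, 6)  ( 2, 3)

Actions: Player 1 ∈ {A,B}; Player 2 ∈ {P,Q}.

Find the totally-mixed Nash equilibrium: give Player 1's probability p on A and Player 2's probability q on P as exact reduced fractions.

p=3/4, q=2/7

P1 indiff ⇒ q·0+(1-q)·6 = q·10+(1-q)·2 ⇒ q(-10) = (1-q)(-4) ⇒ q = 2/7
P2 indiff ⇒ p·2+(1-p)·6 = p·3+(1-p)·3 ⇒ p(-1) = (1-p)(-3) ⇒ p = 3/4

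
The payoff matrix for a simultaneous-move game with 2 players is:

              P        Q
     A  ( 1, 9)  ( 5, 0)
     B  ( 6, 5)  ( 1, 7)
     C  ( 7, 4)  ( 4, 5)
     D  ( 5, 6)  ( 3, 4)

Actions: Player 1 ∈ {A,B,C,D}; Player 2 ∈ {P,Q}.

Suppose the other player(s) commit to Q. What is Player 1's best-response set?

u_1(A vs Q) = 5
u_1(B vs Q) = 1
u_1(C vs Q) = 4
u_1(D vs Q) = 3
max payoff 5 at {A}

P1 best: {A}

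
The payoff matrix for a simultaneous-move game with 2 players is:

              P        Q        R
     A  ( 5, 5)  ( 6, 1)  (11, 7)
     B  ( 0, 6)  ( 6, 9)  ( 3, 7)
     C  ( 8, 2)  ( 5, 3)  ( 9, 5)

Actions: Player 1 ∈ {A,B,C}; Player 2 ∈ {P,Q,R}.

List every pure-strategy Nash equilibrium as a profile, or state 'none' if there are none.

(A,P): not NE [P1→C gives 8>5; P2→R gives 7>5]
(A,Q): not NE [P2→R gives 7>1]
(A,R): NE
(B,P): not NE [P1→C gives 8>0; P2→Q gives 9>6]
(B,Q): NE
(B,R): not NE [P1→A gives 11>3; P2→Q gives 9>7]
(C,P): not NE [P2→R gives 5>2]
(C,Q): not NE [P1→B gives 6>5; P2→R gives 5>3]
(C,R): not NE [P1→A gives 11>9]

Nash profiles: (A,R), (B,Q)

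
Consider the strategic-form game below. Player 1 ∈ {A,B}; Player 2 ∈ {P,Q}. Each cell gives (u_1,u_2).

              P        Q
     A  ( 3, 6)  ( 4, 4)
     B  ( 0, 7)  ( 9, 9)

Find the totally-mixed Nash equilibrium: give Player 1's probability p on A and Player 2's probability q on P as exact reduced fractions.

P1 indiff ⇒ q·3+(1-q)·4 = q·0+(1-q)·9 ⇒ q(3) = (1-q)(5) ⇒ q = 5/8
P2 indiff ⇒ p·6+(1-p)·7 = p·4+(1-p)·9 ⇒ p(2) = (1-p)(2) ⇒ p = 1/2

(p,q) = (1/2, 5/8)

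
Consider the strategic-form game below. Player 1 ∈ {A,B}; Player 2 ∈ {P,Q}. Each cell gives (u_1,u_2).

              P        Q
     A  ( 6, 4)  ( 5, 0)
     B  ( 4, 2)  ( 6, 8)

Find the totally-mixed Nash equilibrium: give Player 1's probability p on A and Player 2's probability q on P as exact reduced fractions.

P1 indiff ⇒ q·6+(1-q)·5 = q·4+(1-q)·6 ⇒ q(2) = (1-q)(1) ⇒ q = 1/3
P2 indiff ⇒ p·4+(1-p)·2 = p·0+(1-p)·8 ⇒ p(4) = (1-p)(6) ⇒ p = 3/5

p=3/5, q=1/3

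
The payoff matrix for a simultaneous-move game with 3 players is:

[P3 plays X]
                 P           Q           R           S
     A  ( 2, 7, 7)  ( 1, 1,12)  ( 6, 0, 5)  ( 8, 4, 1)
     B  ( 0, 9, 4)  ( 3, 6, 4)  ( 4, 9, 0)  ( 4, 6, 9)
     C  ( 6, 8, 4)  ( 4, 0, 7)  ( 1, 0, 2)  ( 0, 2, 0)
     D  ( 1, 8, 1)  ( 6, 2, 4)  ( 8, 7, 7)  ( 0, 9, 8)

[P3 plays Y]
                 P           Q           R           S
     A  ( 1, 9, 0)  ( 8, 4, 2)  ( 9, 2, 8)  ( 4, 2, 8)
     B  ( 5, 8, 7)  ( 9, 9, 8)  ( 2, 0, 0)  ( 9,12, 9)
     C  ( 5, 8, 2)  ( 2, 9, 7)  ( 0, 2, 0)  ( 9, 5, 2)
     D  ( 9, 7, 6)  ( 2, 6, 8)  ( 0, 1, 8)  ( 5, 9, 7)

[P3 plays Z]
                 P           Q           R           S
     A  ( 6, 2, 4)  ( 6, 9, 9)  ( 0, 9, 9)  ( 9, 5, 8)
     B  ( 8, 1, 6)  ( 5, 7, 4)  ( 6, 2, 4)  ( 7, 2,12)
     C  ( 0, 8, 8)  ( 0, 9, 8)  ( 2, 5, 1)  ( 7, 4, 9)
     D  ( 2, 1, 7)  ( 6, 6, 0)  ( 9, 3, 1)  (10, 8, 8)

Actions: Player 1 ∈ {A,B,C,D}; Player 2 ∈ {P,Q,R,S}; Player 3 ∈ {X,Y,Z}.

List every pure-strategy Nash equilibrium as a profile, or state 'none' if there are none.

(A,P,X): not NE [P1→C gives 6>2]
(A,P,Y): not NE [P1→D gives 9>1; P3→X gives 7>0]
(A,P,Z): not NE [P1→B gives 8>6; P2→R gives 9>2; P3→X gives 7>4]
(A,Q,X): not NE [P1→D gives 6>1; P2→P gives 7>1]
(A,Q,Y): not NE [P1→B gives 9>8; P2→P gives 9>4; P3→X gives 12>2]
(A,Q,Z): not NE [P3→X gives 12>9]
(A,R,X): not NE [P1→D gives 8>6; P2→P gives 7>0; P3→Z gives 9>5]
(A,R,Y): not NE [P2→P gives 9>2; P3→Z gives 9>8]
(A,R,Z): not NE [P1→D gives 9>0]
(A,S,X): not NE [P2→P gives 7>4; P3→Z gives 8>1]
(A,S,Y): not NE [P1→C gives 9>4; P2→P gives 9>2]
(A,S,Z): not NE [P1→D gives 10>9; P2→R gives 9>5]
(B,P,X): not NE [P1→C gives 6>0; P3→Y gives 7>4]
(B,P,Y): not NE [P1→D gives 9>5; P2→S gives 12>8]
(B,P,Z): not NE [P2→Q gives 7>1; P3→Y gives 7>6]
(B,Q,X): not NE [P1→D gives 6>3; P2→R gives 9>6; P3→Y gives 8>4]
(B,Q,Y): not NE [P2→S gives 12>9]
(B,Q,Z): not NE [P1→D gives 6>5; P3→Y gives 8>4]
(B,R,X): not NE [P1→D gives 8>4; P3→Z gives 4>0]
(B,R,Y): not NE [P1→A gives 9>2; P2→S gives 12>0; P3→Z gives 4>0]
(B,R,Z): not NE [P1→D gives 9>6; P2→Q gives 7>2]
(B,S,X): not NE [P1→A gives 8>4; P2→R gives 9>6; P3→Z gives 12>9]
(B,S,Y): not NE [P3→Z gives 12>9]
(B,S,Z): not NE [P1→D gives 10>7; P2→Q gives 7>2]
(C,P,X): not NE [P3→Z gives 8>4]
(C,P,Y): not NE [P1→D gives 9>5; P2→Q gives 9>8; P3→Z gives 8>2]
(C,P,Z): not NE [P1→B gives 8>0; P2→Q gives 9>8]
(C,Q,X): not NE [P1→D gives 6>4; P2→P gives 8>0; P3→Z gives 8>7]
(C,Q,Y): not NE [P1→B gives 9>2; P3→Z gives 8>7]
(C,Q,Z): not NE [P1→D gives 6>0]
(C,R,X): not NE [P1→D gives 8>1; P2→P gives 8>0]
(C,R,Y): not NE [P1→A gives 9>0; P2→Q gives 9>2; P3→X gives 2>0]
(C,R,Z): not NE [P1→D gives 9>2; P2→Q gives 9>5; P3→X gives 2>1]
(C,S,X): not NE [P1→A gives 8>0; P2→P gives 8>2; P3→Z gives 9>0]
(C,S,Y): not NE [P2→Q gives 9>5; P3→Z gives 9>2]
(C,S,Z): not NE [P1→D gives 10>7; P2→Q gives 9>4]
(D,P,X): not NE [P1→C gives 6>1; P2→S gives 9>8; P3→Z gives 7>1]
(D,P,Y): not NE [P2→S gives 9>7; P3→Z gives 7>6]
(D,P,Z): not NE [P1→B gives 8>2; P2→S gives 8>1]
(D,Q,X): not NE [P2→S gives 9>2; P3→Y gives 8>4]
(D,Q,Y): not NE [P1→B gives 9>2; P2→S gives 9>6]
(D,Q,Z): not NE [P2→S gives 8>6; P3→Y gives 8>0]
(D,R,X): not NE [P2→S gives 9>7; P3→Y gives 8>7]
(D,R,Y): not NE [P1→A gives 9>0; P2→S gives 9>1]
(D,R,Z): not NE [P2→S gives 8>3; P3→Y gives 8>1]
(D,S,X): not NE [P1→A gives 8>0]
(D,S,Y): not NE [P1→C gives 9>5; P3→Z gives 8>7]
(D,S,Z): NE

NE set: (D,S,Z)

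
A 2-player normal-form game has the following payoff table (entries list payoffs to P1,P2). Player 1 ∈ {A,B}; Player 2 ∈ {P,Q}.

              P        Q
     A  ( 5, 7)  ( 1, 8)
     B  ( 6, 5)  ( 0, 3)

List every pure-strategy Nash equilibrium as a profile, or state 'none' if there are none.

Nash profiles: (A,Q), (B,P)

(A,P): not NE [P1→B gives 6>5; P2→Q gives 8>7]
(A,Q): NE
(B,P): NE
(B,Q): not NE [P1→A gives 1>0; P2→P gives 5>3]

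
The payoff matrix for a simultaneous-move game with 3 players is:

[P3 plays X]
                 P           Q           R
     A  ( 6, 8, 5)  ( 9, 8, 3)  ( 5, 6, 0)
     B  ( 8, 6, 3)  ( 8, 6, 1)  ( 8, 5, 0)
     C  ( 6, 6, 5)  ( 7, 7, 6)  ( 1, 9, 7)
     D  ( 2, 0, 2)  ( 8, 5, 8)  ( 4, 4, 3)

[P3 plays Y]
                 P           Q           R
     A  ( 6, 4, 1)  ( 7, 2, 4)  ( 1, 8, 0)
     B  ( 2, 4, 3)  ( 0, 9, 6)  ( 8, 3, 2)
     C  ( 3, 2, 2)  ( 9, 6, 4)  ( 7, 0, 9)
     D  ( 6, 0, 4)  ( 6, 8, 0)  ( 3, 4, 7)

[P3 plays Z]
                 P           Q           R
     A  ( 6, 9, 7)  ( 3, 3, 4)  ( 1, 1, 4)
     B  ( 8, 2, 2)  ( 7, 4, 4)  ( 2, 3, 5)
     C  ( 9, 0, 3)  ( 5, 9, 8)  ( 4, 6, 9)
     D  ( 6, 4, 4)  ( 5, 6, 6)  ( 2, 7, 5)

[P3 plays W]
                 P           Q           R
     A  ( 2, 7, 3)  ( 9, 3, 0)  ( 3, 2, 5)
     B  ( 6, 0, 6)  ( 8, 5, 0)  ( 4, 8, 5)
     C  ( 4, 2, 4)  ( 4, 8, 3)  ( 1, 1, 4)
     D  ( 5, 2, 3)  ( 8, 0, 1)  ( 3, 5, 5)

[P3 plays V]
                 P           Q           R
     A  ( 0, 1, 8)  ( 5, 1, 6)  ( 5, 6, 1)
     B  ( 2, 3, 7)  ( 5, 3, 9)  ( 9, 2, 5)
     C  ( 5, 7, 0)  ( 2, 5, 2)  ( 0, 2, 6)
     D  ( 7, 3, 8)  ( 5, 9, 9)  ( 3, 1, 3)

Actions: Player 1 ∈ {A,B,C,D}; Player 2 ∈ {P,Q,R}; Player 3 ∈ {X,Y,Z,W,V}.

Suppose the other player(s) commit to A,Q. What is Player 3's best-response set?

P3 best: {V}

u_3(X vs A,Q) = 3
u_3(Y vs A,Q) = 4
u_3(Z vs A,Q) = 4
u_3(W vs A,Q) = 0
u_3(V vs A,Q) = 6
max payoff 6 at {V}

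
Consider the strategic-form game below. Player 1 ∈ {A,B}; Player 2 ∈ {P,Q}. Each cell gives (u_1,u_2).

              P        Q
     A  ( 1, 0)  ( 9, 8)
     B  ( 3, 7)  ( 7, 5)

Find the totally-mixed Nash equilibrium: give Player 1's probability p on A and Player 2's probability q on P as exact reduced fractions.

P1 indiff ⇒ q·1+(1-q)·9 = q·3+(1-q)·7 ⇒ q(-2) = (1-q)(-2) ⇒ q = 1/2
P2 indiff ⇒ p·0+(1-p)·7 = p·8+(1-p)·5 ⇒ p(-8) = (1-p)(-2) ⇒ p = 1/5

p=1/5, q=1/2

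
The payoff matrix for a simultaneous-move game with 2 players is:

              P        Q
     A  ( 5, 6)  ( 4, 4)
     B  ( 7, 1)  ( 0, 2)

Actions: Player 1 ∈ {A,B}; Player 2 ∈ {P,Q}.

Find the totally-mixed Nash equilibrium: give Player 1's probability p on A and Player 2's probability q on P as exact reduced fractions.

P1 indiff ⇒ q·5+(1-q)·4 = q·7+(1-q)·0 ⇒ q(-2) = (1-q)(-4) ⇒ q = 2/3
P2 indiff ⇒ p·6+(1-p)·1 = p·4+(1-p)·2 ⇒ p(2) = (1-p)(1) ⇒ p = 1/3

p=1/3, q=2/3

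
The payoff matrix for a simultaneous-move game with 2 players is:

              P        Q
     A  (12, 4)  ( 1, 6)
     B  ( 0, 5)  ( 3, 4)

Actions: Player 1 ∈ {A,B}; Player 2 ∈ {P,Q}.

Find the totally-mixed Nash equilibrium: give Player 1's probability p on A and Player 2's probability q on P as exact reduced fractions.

P1 mixes 1/3 on A; P2 mixes 1/7 on P

P1 indiff ⇒ q·12+(1-q)·1 = q·0+(1-q)·3 ⇒ q(12) = (1-q)(2) ⇒ q = 1/7
P2 indiff ⇒ p·4+(1-p)·5 = p·6+(1-p)·4 ⇒ p(-2) = (1-p)(-1) ⇒ p = 1/3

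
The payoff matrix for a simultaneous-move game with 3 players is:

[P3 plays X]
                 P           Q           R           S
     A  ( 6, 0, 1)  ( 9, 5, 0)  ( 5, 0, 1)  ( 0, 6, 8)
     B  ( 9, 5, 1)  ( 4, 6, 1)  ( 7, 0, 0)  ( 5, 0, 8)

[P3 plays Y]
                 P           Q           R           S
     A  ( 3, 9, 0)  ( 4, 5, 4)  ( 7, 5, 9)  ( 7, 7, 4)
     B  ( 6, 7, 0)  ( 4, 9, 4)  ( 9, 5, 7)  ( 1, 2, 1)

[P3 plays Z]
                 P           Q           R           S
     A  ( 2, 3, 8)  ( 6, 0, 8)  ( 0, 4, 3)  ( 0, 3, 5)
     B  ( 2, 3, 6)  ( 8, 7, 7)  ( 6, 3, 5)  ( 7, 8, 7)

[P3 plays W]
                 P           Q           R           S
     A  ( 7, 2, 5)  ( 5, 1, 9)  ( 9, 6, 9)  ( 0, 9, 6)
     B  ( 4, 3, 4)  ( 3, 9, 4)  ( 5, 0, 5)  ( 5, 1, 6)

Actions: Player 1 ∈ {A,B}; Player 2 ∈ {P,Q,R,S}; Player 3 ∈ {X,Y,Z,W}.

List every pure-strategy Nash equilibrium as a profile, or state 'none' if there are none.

(A,P,X): not NE [P1→B gives 9>6; P2→S gives 6>0; P3→Z gives 8>1]
(A,P,Y): not NE [P1→B gives 6>3; P3→Z gives 8>0]
(A,P,Z): not NE [P2→R gives 4>3]
(A,P,W): not NE [P2→S gives 9>2; P3→Z gives 8>5]
(A,Q,X): not NE [P2→S gives 6>5; P3→W gives 9>0]
(A,Q,Y): not NE [P2→P gives 9>5; P3→W gives 9>4]
(A,Q,Z): not NE [P1→B gives 8>6; P2→R gives 4>0; P3→W gives 9>8]
(A,Q,W): not NE [P2→S gives 9>1]
(A,R,X): not NE [P1→B gives 7>5; P2→S gives 6>0; P3→W gives 9>1]
(A,R,Y): not NE [P1→B gives 9>7; P2→P gives 9>5]
(A,R,Z): not NE [P1→B gives 6>0; P3→W gives 9>3]
(A,R,W): not NE [P2→S gives 9>6]
(A,S,X): not NE [P1→B gives 5>0]
(A,S,Y): not NE [P2→P gives 9>7; P3→X gives 8>4]
(A,S,Z): not NE [P1→B gives 7>0; P2→R gives 4>3; P3→X gives 8>5]
(A,S,W): not NE [P1→B gives 5>0; P3→X gives 8>6]
(B,P,X): not NE [P2→Q gives 6>5; P3→Z gives 6>1]
(B,P,Y): not NE [P2→Q gives 9>7; P3→Z gives 6>0]
(B,P,Z): not NE [P2→S gives 8>3]
(B,P,W): not NE [P1→A gives 7>4; P2→Q gives 9>3; P3→Z gives 6>4]
(B,Q,X): not NE [P1→A gives 9>4; P3→Z gives 7>1]
(B,Q,Y): not NE [P3→Z gives 7>4]
(B,Q,Z): not NE [P2→S gives 8>7]
(B,Q,W): not NE [P1→A gives 5>3; P3→Z gives 7>4]
(B,R,X): not NE [P2→Q gives 6>0; P3→Y gives 7>0]
(B,R,Y): not NE [P2→Q gives 9>5]
(B,R,Z): not NE [P2→S gives 8>3; P3→Y gives 7>5]
(B,R,W): not NE [P1→A gives 9>5; P2→Q gives 9>0; P3→Y gives 7>5]
(B,S,X): not NE [P2→Q gives 6>0]
(B,S,Y): not NE [P1→A gives 7>1; P2→Q gives 9>2; P3→X gives 8>1]
(B,S,Z): not NE [P3→X gives 8>7]
(B,S,W): not NE [P2→Q gives 9>1; P3→X gives 8>6]

No pure NE.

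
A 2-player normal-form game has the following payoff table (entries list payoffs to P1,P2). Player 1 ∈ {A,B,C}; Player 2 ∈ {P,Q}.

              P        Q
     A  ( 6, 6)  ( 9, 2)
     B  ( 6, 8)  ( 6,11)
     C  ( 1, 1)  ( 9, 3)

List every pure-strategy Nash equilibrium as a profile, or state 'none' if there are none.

(A,P): NE
(A,Q): not NE [P2→P gives 6>2]
(B,P): not NE [P2→Q gives 11>8]
(B,Q): not NE [P1→C gives 9>6]
(C,P): not NE [P1→B gives 6>1; P2→Q gives 3>1]
(C,Q): NE

PSNE = {(A,P), (C,Q)}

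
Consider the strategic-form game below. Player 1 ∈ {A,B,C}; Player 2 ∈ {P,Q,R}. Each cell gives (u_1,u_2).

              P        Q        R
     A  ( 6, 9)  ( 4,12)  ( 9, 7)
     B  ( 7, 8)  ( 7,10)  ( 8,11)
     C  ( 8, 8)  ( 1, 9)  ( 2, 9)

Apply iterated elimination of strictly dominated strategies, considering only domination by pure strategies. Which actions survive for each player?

IESDS → P1:{A,B} P2:{Q,R}

P2 drop P (Q beats it: A:12>9 B:10>8 C:9>8)
P1 drop C (A beats it: Q:4>1 R:9>2)
P1→{A,B} P2→{Q,R}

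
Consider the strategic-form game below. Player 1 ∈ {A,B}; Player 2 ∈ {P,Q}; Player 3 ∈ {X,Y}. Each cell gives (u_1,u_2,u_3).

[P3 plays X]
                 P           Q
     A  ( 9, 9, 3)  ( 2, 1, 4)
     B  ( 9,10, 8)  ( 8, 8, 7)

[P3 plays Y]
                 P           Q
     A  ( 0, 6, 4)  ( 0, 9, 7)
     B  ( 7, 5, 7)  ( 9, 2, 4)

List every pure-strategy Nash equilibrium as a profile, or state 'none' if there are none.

(A,P,X): not NE [P3→Y gives 4>3]
(A,P,Y): not NE [P1→B gives 7>0; P2→Q gives 9>6]
(A,Q,X): not NE [P1→B gives 8>2; P2→P gives 9>1; P3→Y gives 7>4]
(A,Q,Y): not NE [P1→B gives 9>0]
(B,P,X): NE
(B,P,Y): not NE [P3→X gives 8>7]
(B,Q,X): not NE [P2→P gives 10>8]
(B,Q,Y): not NE [P2→P gives 5>2; P3→X gives 7>4]

Nash profiles: (B,P,X)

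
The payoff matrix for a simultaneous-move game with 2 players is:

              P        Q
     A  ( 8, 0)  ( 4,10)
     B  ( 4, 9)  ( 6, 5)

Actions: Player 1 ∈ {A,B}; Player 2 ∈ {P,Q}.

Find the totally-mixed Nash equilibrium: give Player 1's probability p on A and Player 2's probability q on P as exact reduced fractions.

P1 mixes 2/7 on A; P2 mixes 1/3 on P

P1 indiff ⇒ q·8+(1-q)·4 = q·4+(1-q)·6 ⇒ q(4) = (1-q)(2) ⇒ q = 1/3
P2 indiff ⇒ p·0+(1-p)·9 = p·10+(1-p)·5 ⇒ p(-10) = (1-p)(-4) ⇒ p = 2/7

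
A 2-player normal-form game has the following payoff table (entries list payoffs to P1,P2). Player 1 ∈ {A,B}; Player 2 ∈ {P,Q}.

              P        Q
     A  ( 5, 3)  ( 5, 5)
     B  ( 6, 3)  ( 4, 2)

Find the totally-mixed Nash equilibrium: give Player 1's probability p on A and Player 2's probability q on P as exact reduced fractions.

(p,q) = (1/3, 1/2)

P1 indiff ⇒ q·5+(1-q)·5 = q·6+(1-q)·4 ⇒ q(-1) = (1-q)(-1) ⇒ q = 1/2
P2 indiff ⇒ p·3+(1-p)·3 = p·5+(1-p)·2 ⇒ p(-2) = (1-p)(-1) ⇒ p = 1/3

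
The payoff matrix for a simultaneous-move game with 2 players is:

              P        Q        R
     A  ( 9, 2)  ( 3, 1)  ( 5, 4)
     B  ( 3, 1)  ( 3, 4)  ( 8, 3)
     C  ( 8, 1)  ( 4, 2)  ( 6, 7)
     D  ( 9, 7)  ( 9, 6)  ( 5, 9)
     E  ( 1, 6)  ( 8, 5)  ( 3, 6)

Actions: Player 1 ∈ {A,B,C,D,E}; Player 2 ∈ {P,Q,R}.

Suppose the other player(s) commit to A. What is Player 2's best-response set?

BR_2 = {R}

u_2(P vs A) = 2
u_2(Q vs A) = 1
u_2(R vs A) = 4
max payoff 4 at {R}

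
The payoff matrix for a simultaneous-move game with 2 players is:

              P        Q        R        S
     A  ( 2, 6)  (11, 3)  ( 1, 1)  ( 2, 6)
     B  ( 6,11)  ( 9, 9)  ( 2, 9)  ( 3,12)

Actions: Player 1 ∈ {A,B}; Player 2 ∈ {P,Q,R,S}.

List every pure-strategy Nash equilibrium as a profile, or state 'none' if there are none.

(A,P): not NE [P1→B gives 6>2]
(A,Q): not NE [P2→S gives 6>3]
(A,R): not NE [P1→B gives 2>1; P2→S gives 6>1]
(A,S): not NE [P1→B gives 3>2]
(B,P): not NE [P2→S gives 12>11]
(B,Q): not NE [P1→A gives 11>9; P2→S gives 12>9]
(B,R): not NE [P2→S gives 12>9]
(B,S): NE

Nash profiles: (B,S)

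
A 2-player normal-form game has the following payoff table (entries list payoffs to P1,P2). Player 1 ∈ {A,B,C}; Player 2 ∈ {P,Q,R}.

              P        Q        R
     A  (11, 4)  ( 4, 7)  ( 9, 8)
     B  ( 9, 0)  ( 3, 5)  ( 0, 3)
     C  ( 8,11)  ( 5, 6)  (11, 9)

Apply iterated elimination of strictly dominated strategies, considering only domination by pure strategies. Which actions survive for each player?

P1 drop B (A beats it: P:11>9 Q:4>3 R:9>0)
P2 drop Q (R beats it: A:8>7 C:9>6)
P1→{A,C} P2→{P,R}

Remaining: P1:{A,C} P2:{P,R}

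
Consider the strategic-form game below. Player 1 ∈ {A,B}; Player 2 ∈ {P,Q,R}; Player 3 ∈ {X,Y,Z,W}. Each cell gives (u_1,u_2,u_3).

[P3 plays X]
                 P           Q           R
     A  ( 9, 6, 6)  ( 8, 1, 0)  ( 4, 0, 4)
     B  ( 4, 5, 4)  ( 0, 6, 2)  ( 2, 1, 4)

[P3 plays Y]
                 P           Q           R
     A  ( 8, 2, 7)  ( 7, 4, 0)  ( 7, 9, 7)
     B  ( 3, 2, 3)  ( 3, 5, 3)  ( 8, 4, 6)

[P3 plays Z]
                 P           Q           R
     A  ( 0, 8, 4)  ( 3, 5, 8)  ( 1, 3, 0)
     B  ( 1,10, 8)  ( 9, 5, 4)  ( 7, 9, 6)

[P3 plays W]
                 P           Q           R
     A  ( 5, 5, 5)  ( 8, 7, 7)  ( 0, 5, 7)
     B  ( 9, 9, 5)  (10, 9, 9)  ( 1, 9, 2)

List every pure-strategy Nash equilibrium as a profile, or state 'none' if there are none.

PSNE = {(B,P,Z), (B,Q,W)}

(A,P,X): not NE [P3→Y gives 7>6]
(A,P,Y): not NE [P2→R gives 9>2]
(A,P,Z): not NE [P1→B gives 1>0; P3→Y gives 7>4]
(A,P,W): not NE [P1→B gives 9>5; P2→Q gives 7>5; P3→Y gives 7>5]
(A,Q,X): not NE [P2→P gives 6>1; P3→Z gives 8>0]
(A,Q,Y): not NE [P2→R gives 9>4; P3→Z gives 8>0]
(A,Q,Z): not NE [P1→B gives 9>3; P2→P gives 8>5]
(A,Q,W): not NE [P1→B gives 10>8; P3→Z gives 8>7]
(A,R,X): not NE [P2→P gives 6>0; P3→W gives 7>4]
(A,R,Y): not NE [P1→B gives 8>7]
(A,R,Z): not NE [P1→B gives 7>1; P2→P gives 8>3; P3→W gives 7>0]
(A,R,W): not NE [P1→B gives 1>0; P2→Q gives 7>5]
(B,P,X): not NE [P1→A gives 9>4; P2→Q gives 6>5; P3→Z gives 8>4]
(B,P,Y): not NE [P1→A gives 8>3; P2→Q gives 5>2; P3→Z gives 8>3]
(B,P,Z): NE
(B,P,W): not NE [P3→Z gives 8>5]
(B,Q,X): not NE [P1→A gives 8>0; P3→W gives 9>2]
(B,Q,Y): not NE [P1→A gives 7>3; P3→W gives 9>3]
(B,Q,Z): not NE [P2→P gives 10>5; P3→W gives 9>4]
(B,Q,W): NE
(B,R,X): not NE [P1→A gives 4>2; P2→Q gives 6>1; P3→Z gives 6>4]
(B,R,Y): not NE [P2→Q gives 5>4]
(B,R,Z): not NE [P2→P gives 10>9]
(B,R,W): not NE [P3→Z gives 6>2]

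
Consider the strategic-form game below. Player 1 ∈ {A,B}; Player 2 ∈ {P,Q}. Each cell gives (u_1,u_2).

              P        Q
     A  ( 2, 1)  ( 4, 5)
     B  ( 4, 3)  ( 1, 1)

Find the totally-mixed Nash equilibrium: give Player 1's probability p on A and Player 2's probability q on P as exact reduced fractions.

P1 indiff ⇒ q·2+(1-q)·4 = q·4+(1-q)·1 ⇒ q(-2) = (1-q)(-3) ⇒ q = 3/5
P2 indiff ⇒ p·1+(1-p)·3 = p·5+(1-p)·1 ⇒ p(-4) = (1-p)(-2) ⇒ p = 1/3

p=1/3, q=3/5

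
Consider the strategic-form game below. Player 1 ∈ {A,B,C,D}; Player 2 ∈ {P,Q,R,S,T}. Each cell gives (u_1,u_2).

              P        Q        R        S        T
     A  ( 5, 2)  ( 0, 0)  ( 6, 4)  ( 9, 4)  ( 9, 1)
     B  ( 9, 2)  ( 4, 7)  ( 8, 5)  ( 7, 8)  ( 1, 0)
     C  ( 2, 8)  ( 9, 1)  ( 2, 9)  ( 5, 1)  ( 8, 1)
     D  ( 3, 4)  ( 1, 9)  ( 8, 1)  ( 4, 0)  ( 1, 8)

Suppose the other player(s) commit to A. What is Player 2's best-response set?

BR_2 = {R,S}

u_2(P vs A) = 2
u_2(Q vs A) = 0
u_2(R vs A) = 4
u_2(S vs A) = 4
u_2(T vs A) = 1
max payoff 4 at {R,S}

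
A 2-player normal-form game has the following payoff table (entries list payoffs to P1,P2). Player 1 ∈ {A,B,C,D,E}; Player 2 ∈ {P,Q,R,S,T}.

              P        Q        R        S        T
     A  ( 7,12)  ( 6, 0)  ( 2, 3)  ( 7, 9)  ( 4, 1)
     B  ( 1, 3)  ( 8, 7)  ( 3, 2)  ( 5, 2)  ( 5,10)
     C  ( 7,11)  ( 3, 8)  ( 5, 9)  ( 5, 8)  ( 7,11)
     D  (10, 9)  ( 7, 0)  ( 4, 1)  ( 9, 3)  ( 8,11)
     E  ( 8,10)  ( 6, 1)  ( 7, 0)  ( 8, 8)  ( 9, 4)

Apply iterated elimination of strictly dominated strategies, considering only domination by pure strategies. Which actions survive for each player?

Remaining: P1:{D,E} P2:{P,T}

P1 drop A (D beats it: P:10>7 Q:7>6 R:4>2 S:9>7 T:8>4)
P1 drop C (E beats it: P:8>7 Q:6>3 R:7>5 S:8>5 T:9>7)
P2 drop Q (T beats it: B:10>7 D:11>0 E:4>1)
P1 drop B (D beats it: P:10>1 R:4>3 S:9>5 T:8>5)
P2 drop R (P beats it: D:9>1 E:10>0)
P2 drop S (P beats it: D:9>3 E:10>8)
P1→{D,E} P2→{P,T}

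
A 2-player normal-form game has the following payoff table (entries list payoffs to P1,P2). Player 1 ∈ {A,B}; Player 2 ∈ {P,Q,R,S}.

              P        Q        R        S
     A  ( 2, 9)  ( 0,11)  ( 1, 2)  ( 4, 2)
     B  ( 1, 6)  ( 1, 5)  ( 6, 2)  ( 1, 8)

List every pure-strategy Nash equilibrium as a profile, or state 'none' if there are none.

No pure NE.

(A,P): not NE [P2→Q gives 11>9]
(A,Q): not NE [P1→B gives 1>0]
(A,R): not NE [P1→B gives 6>1; P2→Q gives 11>2]
(A,S): not NE [P2→Q gives 11>2]
(B,P): not NE [P1→A gives 2>1; P2→S gives 8>6]
(B,Q): not NE [P2→S gives 8>5]
(B,R): not NE [P2→S gives 8>2]
(B,S): not NE [P1→A gives 4>1]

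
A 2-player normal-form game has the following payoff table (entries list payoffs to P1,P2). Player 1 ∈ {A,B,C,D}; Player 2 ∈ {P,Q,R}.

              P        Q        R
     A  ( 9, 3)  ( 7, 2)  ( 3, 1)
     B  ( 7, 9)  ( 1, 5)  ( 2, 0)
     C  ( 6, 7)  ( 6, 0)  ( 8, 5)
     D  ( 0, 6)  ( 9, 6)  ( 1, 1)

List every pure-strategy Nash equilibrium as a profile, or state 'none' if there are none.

Nash profiles: (A,P), (D,Q)

(A,P): NE
(A,Q): not NE [P1→D gives 9>7; P2→P gives 3>2]
(A,R): not NE [P1→C gives 8>3; P2→P gives 3>1]
(B,P): not NE [P1→A gives 9>7]
(B,Q): not NE [P1→D gives 9>1; P2→P gives 9>5]
(B,R): not NE [P1→C gives 8>2; P2→P gives 9>0]
(C,P): not NE [P1→A gives 9>6]
(C,Q): not NE [P1→D gives 9>6; P2→P gives 7>0]
(C,R): not NE [P2→P gives 7>5]
(D,P): not NE [P1→A gives 9>0]
(D,Q): NE
(D,R): not NE [P1→C gives 8>1; P2→Q gives 6>1]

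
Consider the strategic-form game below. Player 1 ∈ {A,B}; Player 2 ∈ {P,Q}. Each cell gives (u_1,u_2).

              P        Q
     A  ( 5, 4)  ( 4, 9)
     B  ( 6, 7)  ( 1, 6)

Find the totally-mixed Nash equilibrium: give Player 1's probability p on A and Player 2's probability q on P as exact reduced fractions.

(p,q) = (1/6, 3/4)

P1 indiff ⇒ q·5+(1-q)·4 = q·6+(1-q)·1 ⇒ q(-1) = (1-q)(-3) ⇒ q = 3/4
P2 indiff ⇒ p·4+(1-p)·7 = p·9+(1-p)·6 ⇒ p(-5) = (1-p)(-1) ⇒ p = 1/6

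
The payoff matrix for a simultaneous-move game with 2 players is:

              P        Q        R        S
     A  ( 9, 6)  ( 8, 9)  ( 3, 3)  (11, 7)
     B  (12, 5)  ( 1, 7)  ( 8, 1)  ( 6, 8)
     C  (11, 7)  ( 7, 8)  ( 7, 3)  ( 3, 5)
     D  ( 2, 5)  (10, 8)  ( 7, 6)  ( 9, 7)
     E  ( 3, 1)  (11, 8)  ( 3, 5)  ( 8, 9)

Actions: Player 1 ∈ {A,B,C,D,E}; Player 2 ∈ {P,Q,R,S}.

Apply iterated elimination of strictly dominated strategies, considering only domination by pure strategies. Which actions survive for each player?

P2 drop P (Q beats it: A:9>6 B:7>5 C:8>7 D:8>5 E:8>1)
P2 drop R (Q beats it: A:9>3 B:7>1 C:8>3 D:8>6 E:8>5)
P1 drop B (A beats it: Q:8>1 S:11>6)
P1 drop C (A beats it: Q:8>7 S:11>3)
P1→{A,D,E} P2→{Q,S}

Survivors P1:{A,D,E} P2:{Q,S}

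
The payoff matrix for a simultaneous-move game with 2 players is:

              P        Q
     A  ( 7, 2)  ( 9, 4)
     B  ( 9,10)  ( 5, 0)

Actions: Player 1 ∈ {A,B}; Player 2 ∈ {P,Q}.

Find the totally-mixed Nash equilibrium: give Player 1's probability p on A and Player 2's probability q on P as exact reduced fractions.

P1 indiff ⇒ q·7+(1-q)·9 = q·9+(1-q)·5 ⇒ q(-2) = (1-q)(-4) ⇒ q = 2/3
P2 indiff ⇒ p·2+(1-p)·10 = p·4+(1-p)·0 ⇒ p(-2) = (1-p)(-10) ⇒ p = 5/6

P1 mixes 5/6 on A; P2 mixes 2/3 on P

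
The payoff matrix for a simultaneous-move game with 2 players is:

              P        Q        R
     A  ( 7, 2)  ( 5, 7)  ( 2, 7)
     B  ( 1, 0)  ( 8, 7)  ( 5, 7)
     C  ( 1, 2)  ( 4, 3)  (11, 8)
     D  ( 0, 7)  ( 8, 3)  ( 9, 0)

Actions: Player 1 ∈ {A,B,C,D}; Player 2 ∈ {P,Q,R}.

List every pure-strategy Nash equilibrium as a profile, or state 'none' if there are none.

(A,P): not NE [P2→R gives 7>2]
(A,Q): not NE [P1→D gives 8>5]
(A,R): not NE [P1→C gives 11>2]
(B,P): not NE [P1→A gives 7>1; P2→R gives 7>0]
(B,Q): NE
(B,R): not NE [P1→C gives 11>5]
(C,P): not NE [P1→A gives 7>1; P2→R gives 8>2]
(C,Q): not NE [P1→D gives 8>4; P2→R gives 8>3]
(C,R): NE
(D,P): not NE [P1→A gives 7>0]
(D,Q): not NE [P2→P gives 7>3]
(D,R): not NE [P1→C gives 11>9; P2→P gives 7>0]

Nash profiles: (B,Q), (C,R)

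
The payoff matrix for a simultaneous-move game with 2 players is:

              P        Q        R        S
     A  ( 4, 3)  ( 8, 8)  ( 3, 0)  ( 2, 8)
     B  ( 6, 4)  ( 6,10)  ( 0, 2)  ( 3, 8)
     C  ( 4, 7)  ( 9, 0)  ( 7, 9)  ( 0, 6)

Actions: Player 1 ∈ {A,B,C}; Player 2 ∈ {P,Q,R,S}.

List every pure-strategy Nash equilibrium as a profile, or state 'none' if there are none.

(A,P): not NE [P1→B gives 6>4; P2→S gives 8>3]
(A,Q): not NE [P1→C gives 9>8]
(A,R): not NE [P1→C gives 7>3; P2→S gives 8>0]
(A,S): not NE [P1→B gives 3>2]
(B,P): not NE [P2→Q gives 10>4]
(B,Q): not NE [P1→C gives 9>6]
(B,R): not NE [P1→C gives 7>0; P2→Q gives 10>2]
(B,S): not NE [P2→Q gives 10>8]
(C,P): not NE [P1→B gives 6>4; P2→R gives 9>7]
(C,Q): not NE [P2→R gives 9>0]
(C,R): NE
(C,S): not NE [P1→B gives 3>0; P2→R gives 9>6]

NE set: (C,R)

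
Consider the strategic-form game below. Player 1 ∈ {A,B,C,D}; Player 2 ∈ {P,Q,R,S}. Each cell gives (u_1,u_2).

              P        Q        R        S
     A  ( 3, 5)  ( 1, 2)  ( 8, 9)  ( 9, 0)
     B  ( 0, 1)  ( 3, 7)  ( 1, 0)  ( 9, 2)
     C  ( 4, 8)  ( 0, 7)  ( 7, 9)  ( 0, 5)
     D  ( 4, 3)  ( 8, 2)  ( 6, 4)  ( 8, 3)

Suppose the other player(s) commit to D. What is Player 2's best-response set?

P2 best: {R}

u_2(P vs D) = 3
u_2(Q vs D) = 2
u_2(R vs D) = 4
u_2(S vs D) = 3
max payoff 4 at {R}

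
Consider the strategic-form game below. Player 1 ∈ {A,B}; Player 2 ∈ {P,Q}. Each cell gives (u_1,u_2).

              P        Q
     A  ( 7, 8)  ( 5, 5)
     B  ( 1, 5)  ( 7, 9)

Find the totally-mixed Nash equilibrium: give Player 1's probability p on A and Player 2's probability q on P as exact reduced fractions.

P1 indiff ⇒ q·7+(1-q)·5 = q·1+(1-q)·7 ⇒ q(6) = (1-q)(2) ⇒ q = 1/4
P2 indiff ⇒ p·8+(1-p)·5 = p·5+(1-p)·9 ⇒ p(3) = (1-p)(4) ⇒ p = 4/7

p=4/7, q=1/4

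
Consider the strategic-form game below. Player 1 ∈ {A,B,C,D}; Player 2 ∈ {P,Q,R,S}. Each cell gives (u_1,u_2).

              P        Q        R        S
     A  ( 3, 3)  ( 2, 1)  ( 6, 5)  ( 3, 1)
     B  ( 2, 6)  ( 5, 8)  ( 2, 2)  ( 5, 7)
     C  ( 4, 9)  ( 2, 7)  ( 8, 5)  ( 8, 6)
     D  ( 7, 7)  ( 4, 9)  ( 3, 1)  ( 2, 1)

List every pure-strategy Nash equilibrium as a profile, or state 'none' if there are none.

(A,P): not NE [P1→D gives 7>3; P2→R gives 5>3]
(A,Q): not NE [P1→B gives 5>2; P2→R gives 5>1]
(A,R): not NE [P1→C gives 8>6]
(A,S): not NE [P1→C gives 8>3; P2→R gives 5>1]
(B,P): not NE [P1→D gives 7>2; P2→Q gives 8>6]
(B,Q): NE
(B,R): not NE [P1→C gives 8>2; P2→Q gives 8>2]
(B,S): not NE [P1→C gives 8>5; P2→Q gives 8>7]
(C,P): not NE [P1→D gives 7>4]
(C,Q): not NE [P1→B gives 5>2; P2→P gives 9>7]
(C,R): not NE [P2→P gives 9>5]
(C,S): not NE [P2→P gives 9>6]
(D,P): not NE [P2→Q gives 9>7]
(D,Q): not NE [P1→B gives 5>4]
(D,R): not NE [P1→C gives 8>3; P2→Q gives 9>1]
(D,S): not NE [P1→C gives 8>2; P2→Q gives 9>1]

Nash profiles: (B,Q)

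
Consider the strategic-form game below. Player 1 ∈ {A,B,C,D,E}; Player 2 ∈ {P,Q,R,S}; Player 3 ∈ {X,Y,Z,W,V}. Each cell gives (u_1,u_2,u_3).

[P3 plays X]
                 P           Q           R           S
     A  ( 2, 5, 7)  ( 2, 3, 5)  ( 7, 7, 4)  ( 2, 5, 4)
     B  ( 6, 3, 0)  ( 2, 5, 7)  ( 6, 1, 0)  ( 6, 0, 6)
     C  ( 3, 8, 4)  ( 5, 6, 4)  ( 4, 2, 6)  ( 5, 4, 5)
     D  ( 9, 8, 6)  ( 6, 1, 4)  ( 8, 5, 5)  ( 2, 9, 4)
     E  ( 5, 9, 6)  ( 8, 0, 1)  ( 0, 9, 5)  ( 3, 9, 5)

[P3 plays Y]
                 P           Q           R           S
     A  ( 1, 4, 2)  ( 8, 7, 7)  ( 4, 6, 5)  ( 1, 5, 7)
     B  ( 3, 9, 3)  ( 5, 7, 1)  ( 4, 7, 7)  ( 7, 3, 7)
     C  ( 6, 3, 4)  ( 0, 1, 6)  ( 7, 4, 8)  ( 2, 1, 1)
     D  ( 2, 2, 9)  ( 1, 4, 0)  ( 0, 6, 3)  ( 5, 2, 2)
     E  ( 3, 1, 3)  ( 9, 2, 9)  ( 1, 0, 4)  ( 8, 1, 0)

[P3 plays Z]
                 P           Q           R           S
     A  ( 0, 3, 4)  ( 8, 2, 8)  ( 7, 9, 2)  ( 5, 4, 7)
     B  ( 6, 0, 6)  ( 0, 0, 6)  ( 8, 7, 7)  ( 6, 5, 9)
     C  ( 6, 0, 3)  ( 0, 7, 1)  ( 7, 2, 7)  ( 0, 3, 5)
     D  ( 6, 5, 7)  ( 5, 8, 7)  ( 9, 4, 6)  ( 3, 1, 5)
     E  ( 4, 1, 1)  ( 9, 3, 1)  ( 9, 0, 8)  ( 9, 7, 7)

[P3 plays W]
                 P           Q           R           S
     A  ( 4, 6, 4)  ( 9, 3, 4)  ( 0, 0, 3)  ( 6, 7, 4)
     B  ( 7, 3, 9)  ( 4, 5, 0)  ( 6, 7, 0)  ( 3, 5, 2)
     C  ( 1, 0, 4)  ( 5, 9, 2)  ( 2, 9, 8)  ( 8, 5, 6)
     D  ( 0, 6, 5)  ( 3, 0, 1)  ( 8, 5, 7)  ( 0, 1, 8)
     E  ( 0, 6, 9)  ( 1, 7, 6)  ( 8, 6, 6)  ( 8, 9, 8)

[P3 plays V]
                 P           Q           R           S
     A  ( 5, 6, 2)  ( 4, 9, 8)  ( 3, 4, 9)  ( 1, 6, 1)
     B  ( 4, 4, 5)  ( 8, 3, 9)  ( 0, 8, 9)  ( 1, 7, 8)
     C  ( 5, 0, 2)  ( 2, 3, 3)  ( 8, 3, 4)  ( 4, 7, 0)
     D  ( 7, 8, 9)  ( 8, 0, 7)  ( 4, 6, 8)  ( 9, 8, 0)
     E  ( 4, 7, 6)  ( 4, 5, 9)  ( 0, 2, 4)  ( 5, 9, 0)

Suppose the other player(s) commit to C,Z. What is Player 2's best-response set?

P2 best: {Q}

u_2(P vs C,Z) = 0
u_2(Q vs C,Z) = 7
u_2(R vs C,Z) = 2
u_2(S vs C,Z) = 3
max payoff 7 at {Q}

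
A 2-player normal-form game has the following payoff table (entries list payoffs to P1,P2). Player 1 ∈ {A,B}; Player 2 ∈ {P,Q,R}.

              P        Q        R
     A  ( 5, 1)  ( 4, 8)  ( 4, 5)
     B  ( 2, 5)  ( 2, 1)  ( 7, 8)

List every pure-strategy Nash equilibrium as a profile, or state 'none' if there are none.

(A,P): not NE [P2→Q gives 8>1]
(A,Q): NE
(A,R): not NE [P1→B gives 7>4; P2→Q gives 8>5]
(B,P): not NE [P1→A gives 5>2; P2→R gives 8>5]
(B,Q): not NE [P1→A gives 4>2; P2→R gives 8>1]
(B,R): NE

Nash profiles: (A,Q), (B,R)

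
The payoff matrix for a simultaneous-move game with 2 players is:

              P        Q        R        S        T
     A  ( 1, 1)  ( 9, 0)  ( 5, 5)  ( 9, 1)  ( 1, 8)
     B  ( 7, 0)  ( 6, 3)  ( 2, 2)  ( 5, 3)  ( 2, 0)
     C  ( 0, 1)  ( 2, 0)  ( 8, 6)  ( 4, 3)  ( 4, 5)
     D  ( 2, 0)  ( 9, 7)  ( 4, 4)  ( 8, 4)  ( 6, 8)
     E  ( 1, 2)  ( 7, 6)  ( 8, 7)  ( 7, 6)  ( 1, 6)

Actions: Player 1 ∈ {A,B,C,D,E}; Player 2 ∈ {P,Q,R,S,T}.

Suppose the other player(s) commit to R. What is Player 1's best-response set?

u_1(A vs R) = 5
u_1(B vs R) = 2
u_1(C vs R) = 8
u_1(D vs R) = 4
u_1(E vs R) = 8
max payoff 8 at {C,E}

argmax u_1 = {C,E}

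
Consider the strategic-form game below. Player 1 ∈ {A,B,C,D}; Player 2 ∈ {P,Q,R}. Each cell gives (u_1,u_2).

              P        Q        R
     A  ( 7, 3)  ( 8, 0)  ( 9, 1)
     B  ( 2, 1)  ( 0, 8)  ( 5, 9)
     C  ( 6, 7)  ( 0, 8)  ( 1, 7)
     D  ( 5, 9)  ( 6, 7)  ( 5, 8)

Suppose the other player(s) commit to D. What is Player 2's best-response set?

P2 best: {P}

u_2(P vs D) = 9
u_2(Q vs D) = 7
u_2(R vs D) = 8
max payoff 9 at {P}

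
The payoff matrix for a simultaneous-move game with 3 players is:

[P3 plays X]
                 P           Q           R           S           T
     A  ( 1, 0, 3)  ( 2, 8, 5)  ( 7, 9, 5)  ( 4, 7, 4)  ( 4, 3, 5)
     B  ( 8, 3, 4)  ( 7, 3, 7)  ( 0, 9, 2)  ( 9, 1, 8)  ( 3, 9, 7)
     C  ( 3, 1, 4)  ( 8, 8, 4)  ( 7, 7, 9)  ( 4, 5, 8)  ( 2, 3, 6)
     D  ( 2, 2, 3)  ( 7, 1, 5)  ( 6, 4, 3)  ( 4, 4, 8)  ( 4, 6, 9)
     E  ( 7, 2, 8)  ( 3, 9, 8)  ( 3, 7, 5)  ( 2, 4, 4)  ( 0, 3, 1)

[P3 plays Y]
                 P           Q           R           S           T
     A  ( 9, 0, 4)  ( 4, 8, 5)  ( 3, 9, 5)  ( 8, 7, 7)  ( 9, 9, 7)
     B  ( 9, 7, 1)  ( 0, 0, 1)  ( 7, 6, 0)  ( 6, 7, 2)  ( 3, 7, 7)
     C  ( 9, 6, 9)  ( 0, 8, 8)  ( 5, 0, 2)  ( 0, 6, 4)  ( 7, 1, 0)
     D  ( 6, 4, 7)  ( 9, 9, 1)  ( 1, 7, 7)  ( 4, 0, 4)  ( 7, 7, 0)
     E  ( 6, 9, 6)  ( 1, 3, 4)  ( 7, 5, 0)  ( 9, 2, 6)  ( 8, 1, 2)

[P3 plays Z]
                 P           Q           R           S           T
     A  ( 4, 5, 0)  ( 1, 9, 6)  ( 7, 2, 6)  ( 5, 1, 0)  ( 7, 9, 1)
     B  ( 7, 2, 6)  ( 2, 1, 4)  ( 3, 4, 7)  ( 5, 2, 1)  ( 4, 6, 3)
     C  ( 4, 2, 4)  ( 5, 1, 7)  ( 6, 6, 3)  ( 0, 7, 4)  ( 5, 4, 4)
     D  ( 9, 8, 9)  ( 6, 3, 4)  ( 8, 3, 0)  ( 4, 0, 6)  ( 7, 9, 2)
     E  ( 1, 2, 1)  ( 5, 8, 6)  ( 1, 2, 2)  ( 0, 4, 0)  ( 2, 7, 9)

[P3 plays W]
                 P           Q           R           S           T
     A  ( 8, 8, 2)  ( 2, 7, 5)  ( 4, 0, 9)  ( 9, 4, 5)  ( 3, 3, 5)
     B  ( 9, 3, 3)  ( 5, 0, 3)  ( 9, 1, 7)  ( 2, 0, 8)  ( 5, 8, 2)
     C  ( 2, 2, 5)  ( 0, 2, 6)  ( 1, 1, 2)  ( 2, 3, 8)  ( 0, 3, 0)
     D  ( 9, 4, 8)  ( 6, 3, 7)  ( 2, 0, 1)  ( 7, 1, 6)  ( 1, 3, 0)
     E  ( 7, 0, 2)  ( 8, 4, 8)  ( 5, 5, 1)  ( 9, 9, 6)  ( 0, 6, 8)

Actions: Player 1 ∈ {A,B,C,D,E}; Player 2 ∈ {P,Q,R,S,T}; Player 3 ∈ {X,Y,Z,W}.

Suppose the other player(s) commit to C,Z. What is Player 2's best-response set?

u_2(P vs C,Z) = 2
u_2(Q vs C,Z) = 1
u_2(R vs C,Z) = 6
u_2(S vs C,Z) = 7
u_2(T vs C,Z) = 4
max payoff 7 at {S}

P2 best: {S}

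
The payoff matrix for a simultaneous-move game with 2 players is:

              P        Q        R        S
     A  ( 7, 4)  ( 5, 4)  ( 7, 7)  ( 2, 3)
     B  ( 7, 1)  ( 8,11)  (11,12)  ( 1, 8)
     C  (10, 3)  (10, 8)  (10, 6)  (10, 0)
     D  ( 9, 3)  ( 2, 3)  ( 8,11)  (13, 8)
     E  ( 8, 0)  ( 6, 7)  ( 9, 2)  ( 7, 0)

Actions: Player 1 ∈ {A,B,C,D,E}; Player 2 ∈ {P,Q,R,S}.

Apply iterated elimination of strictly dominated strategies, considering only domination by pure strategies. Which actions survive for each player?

IESDS → P1:{B,C} P2:{Q,R}

P1 drop A (C beats it: P:10>7 Q:10>5 R:10>7 S:10>2)
P1 drop E (C beats it: P:10>8 Q:10>6 R:10>9 S:10>7)
P2 drop P (R beats it: B:12>1 C:6>3 D:11>3)
P2 drop S (R beats it: B:12>8 C:6>0 D:11>8)
P1 drop D (B beats it: Q:8>2 R:11>8)
P1→{B,C} P2→{Q,R}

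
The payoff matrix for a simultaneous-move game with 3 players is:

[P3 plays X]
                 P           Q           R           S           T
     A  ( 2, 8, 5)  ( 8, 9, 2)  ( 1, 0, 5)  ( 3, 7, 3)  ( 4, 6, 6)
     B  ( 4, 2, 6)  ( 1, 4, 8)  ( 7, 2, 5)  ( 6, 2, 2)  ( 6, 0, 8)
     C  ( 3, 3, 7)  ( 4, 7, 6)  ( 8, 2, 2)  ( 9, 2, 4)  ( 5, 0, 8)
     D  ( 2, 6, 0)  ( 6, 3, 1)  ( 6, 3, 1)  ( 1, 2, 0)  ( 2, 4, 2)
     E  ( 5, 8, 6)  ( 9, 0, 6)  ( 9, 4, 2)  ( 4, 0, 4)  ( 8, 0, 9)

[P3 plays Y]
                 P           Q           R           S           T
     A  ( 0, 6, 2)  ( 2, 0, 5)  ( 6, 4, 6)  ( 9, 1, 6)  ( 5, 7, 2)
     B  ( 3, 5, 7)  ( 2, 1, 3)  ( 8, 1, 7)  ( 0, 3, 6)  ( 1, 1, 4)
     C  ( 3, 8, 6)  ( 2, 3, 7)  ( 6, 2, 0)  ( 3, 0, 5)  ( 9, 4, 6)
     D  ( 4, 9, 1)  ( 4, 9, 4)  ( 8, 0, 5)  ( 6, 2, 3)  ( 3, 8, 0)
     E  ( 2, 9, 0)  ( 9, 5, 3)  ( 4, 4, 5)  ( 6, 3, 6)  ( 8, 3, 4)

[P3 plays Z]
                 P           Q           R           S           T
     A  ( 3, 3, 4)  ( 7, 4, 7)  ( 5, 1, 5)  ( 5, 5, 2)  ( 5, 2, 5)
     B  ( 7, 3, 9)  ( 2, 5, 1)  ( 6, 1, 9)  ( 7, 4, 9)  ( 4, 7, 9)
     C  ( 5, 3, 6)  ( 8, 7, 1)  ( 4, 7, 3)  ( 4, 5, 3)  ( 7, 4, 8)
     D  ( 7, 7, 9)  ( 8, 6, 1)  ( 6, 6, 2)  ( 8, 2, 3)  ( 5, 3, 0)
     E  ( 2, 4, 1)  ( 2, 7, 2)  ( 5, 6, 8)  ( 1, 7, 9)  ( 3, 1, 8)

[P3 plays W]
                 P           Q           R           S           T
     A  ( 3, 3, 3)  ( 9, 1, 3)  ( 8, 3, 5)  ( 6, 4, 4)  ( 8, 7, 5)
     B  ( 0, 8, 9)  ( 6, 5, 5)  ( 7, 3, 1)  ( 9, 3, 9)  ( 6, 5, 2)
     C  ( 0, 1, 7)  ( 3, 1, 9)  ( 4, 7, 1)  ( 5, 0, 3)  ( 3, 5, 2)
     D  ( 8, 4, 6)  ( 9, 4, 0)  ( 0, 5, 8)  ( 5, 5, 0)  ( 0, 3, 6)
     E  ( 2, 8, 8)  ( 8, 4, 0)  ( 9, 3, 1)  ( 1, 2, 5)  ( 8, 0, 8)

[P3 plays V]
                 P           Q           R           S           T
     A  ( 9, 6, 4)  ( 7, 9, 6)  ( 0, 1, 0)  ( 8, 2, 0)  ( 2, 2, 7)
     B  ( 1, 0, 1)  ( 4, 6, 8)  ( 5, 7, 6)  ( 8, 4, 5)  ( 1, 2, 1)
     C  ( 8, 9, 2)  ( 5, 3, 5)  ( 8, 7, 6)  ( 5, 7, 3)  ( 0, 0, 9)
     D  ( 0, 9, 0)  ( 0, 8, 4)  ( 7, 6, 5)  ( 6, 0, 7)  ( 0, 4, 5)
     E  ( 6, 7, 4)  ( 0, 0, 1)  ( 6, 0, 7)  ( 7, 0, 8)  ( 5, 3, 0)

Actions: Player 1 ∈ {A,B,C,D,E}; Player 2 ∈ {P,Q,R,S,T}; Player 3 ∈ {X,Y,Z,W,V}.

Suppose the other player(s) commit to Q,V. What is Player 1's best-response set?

BR_1 = {A}

u_1(A vs Q,V) = 7
u_1(B vs Q,V) = 4
u_1(C vs Q,V) = 5
u_1(D vs Q,V) = 0
u_1(E vs Q,V) = 0
max payoff 7 at {A}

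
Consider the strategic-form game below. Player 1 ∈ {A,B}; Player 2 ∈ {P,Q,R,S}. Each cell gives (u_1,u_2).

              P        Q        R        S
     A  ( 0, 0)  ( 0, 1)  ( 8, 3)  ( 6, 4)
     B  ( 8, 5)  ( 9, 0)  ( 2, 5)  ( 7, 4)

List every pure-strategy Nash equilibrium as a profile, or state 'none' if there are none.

PSNE = {(B,P)}

(A,P): not NE [P1→B gives 8>0; P2→S gives 4>0]
(A,Q): not NE [P1→B gives 9>0; P2→S gives 4>1]
(A,R): not NE [P2→S gives 4>3]
(A,S): not NE [P1→B gives 7>6]
(B,P): NE
(B,Q): not NE [P2→R gives 5>0]
(B,R): not NE [P1→A gives 8>2]
(B,S): not NE [P2→R gives 5>4]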